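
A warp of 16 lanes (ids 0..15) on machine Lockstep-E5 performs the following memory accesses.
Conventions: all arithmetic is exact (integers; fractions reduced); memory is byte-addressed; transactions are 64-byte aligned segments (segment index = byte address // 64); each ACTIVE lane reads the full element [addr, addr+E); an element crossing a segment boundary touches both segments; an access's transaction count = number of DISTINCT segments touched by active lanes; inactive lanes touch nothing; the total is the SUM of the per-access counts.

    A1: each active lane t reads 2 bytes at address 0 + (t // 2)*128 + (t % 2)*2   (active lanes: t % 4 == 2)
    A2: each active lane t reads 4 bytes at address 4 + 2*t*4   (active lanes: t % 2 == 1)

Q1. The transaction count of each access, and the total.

A1: 4 transactions
A2: 2 transactions

Answer: 4,2; total 6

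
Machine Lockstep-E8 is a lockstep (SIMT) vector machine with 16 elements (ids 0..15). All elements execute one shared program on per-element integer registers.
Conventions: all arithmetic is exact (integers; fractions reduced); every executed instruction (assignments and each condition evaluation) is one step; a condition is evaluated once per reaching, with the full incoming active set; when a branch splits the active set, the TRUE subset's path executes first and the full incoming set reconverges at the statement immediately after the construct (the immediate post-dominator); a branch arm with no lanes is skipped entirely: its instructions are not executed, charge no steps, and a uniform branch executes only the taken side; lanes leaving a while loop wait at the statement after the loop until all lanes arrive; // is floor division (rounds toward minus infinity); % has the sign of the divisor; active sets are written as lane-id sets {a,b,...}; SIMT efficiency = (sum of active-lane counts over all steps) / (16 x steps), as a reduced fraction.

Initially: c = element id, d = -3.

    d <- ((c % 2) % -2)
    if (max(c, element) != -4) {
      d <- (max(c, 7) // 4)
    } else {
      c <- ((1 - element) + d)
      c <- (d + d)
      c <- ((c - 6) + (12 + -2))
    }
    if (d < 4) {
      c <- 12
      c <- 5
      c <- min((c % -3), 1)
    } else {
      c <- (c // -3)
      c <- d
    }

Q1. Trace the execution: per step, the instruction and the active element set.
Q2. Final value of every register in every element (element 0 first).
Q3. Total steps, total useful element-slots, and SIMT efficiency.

step 0: d <- ((c % 2) % -2)          {0,1,2,3,4,5,6,7,8,9,10,11,12,13,14,15}
step 1: eval (max(c, element) != -4) {0,1,2,3,4,5,6,7,8,9,10,11,12,13,14,15}
step 2: d <- (max(c, 7) // 4)        {0,1,2,3,4,5,6,7,8,9,10,11,12,13,14,15}
step 3: eval (d < 4)                 {0,1,2,3,4,5,6,7,8,9,10,11,12,13,14,15}
step 4: c <- 12                      {0,1,2,3,4,5,6,7,8,9,10,11,12,13,14,15}
step 5: c <- 5                       {0,1,2,3,4,5,6,7,8,9,10,11,12,13,14,15}
step 6: c <- min((c % -3), 1)        {0,1,2,3,4,5,6,7,8,9,10,11,12,13,14,15}

Answer: 7 steps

c: -1,-1,-1,-1,-1,-1,-1,-1,-1,-1,-1,-1,-1,-1,-1,-1
d: 1,1,1,1,1,1,1,1,2,2,2,2,3,3,3,3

steps = 7; useful = 112; efficiency = 112/112 = 1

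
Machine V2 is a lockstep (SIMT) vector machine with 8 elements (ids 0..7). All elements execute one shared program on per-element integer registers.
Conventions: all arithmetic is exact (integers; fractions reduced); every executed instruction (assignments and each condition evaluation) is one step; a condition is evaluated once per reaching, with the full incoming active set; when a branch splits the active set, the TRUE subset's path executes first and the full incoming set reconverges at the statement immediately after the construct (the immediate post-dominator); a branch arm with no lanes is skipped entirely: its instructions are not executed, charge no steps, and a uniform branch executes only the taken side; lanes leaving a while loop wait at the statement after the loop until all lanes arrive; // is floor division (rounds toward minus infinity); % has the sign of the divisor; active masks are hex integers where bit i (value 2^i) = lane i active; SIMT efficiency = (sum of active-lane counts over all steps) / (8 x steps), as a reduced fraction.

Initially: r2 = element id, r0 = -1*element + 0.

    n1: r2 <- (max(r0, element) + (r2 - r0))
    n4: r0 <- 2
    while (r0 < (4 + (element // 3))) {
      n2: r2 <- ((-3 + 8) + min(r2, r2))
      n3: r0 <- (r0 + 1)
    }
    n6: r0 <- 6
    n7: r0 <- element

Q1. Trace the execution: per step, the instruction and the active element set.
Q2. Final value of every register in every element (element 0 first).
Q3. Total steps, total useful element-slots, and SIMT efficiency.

step 0: r2 <- (max(r0, element) + (r2 - r0)) 0xff
step 1: r0 <- 2                      0xff
step 2: eval (r0 < (4 + (element // 3))) 0xff
step 3: r2 <- ((-3 + 8) + min(r2, r2)) 0xff
step 4: r0 <- (r0 + 1)               0xff
step 5: eval (r0 < (4 + (element // 3))) 0xff
step 6: r2 <- ((-3 + 8) + min(r2, r2)) 0xff
step 7: r0 <- (r0 + 1)               0xff
step 8: eval (r0 < (4 + (element // 3))) 0xff
step 9: r2 <- ((-3 + 8) + min(r2, r2)) 0xf8
step 10: r0 <- (r0 + 1)               0xf8
step 11: eval (r0 < (4 + (element // 3))) 0xf8
step 12: r2 <- ((-3 + 8) + min(r2, r2)) 0xc0
step 13: r0 <- (r0 + 1)               0xc0
step 14: eval (r0 < (4 + (element // 3))) 0xc0
step 15: r0 <- 6                      0xff
step 16: r0 <- element                0xff

Answer: 17 steps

r2: 10,13,16,24,27,30,38,41
r0: 0,1,2,3,4,5,6,7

steps = 17; useful = 109; efficiency = 109/136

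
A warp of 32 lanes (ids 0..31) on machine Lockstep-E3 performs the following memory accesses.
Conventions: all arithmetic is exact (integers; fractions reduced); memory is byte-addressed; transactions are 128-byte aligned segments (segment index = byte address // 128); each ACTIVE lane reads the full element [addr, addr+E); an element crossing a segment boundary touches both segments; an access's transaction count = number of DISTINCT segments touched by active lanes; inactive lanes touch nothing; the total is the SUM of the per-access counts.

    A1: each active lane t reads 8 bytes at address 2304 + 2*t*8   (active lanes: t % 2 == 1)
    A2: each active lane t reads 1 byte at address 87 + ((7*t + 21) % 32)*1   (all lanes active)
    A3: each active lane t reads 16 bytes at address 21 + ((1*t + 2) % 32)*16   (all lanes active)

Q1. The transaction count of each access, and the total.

A1: 4 transactions
A2: 1 transaction
A3: 5 transactions

Answer: 4,1,5; total 10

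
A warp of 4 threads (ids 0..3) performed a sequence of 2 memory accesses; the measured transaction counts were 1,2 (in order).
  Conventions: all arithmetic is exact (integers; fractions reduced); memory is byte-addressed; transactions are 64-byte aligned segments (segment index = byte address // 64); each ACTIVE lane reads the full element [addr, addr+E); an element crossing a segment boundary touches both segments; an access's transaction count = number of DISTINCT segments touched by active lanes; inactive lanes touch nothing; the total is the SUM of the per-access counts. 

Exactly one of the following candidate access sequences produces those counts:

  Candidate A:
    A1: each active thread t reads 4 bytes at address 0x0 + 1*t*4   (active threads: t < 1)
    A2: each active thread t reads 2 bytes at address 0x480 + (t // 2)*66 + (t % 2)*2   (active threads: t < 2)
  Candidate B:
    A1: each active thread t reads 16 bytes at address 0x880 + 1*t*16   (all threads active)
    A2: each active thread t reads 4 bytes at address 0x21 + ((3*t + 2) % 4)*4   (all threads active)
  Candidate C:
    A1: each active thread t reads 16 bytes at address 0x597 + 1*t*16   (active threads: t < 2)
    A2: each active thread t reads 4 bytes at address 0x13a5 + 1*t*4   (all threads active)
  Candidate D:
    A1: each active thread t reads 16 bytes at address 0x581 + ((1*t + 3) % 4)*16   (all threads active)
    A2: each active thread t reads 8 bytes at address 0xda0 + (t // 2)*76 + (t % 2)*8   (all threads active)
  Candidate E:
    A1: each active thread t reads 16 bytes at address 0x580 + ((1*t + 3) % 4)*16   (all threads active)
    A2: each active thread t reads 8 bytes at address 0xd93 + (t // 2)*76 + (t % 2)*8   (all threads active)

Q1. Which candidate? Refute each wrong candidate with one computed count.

A: A2 gives 1 transaction, not 2
B: A2 gives 1 transaction, not 2
C: A2 gives 1 transaction, not 2
D: A1 gives 2 transactions, not 1
E: all counts match (1,2)

Answer: E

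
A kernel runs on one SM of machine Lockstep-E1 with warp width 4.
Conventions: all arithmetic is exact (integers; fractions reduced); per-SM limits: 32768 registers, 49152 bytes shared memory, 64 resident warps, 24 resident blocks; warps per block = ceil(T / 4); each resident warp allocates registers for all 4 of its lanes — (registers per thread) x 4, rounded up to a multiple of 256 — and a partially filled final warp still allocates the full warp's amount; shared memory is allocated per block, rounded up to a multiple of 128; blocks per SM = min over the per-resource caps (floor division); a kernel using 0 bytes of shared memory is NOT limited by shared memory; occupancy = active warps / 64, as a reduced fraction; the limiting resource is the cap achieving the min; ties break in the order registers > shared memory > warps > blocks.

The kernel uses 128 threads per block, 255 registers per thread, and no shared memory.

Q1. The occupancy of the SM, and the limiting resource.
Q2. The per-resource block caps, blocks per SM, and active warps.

Answer: occupancy 1/2, limited by registers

registers: 1 block
shared memory: no limit (kernel uses none)
warps: 2 blocks
blocks: 24 blocks

Answer: 1 block, 32 active warps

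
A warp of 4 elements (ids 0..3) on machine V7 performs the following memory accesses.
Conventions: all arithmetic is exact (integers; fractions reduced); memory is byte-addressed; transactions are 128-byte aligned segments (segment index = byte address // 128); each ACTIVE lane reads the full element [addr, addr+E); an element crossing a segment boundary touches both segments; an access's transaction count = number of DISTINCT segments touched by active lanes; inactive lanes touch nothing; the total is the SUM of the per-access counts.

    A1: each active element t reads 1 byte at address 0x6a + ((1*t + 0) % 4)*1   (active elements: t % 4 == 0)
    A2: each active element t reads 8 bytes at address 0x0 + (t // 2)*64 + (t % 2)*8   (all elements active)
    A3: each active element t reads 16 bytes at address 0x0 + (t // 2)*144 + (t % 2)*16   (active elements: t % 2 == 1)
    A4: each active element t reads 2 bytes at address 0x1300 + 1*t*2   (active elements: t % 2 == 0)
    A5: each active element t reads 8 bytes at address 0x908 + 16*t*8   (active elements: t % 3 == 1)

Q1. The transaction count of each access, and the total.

A1: 1 transaction
A2: 1 transaction
A3: 2 transactions
A4: 1 transaction
A5: 1 transaction

Answer: 1,1,2,1,1; total 6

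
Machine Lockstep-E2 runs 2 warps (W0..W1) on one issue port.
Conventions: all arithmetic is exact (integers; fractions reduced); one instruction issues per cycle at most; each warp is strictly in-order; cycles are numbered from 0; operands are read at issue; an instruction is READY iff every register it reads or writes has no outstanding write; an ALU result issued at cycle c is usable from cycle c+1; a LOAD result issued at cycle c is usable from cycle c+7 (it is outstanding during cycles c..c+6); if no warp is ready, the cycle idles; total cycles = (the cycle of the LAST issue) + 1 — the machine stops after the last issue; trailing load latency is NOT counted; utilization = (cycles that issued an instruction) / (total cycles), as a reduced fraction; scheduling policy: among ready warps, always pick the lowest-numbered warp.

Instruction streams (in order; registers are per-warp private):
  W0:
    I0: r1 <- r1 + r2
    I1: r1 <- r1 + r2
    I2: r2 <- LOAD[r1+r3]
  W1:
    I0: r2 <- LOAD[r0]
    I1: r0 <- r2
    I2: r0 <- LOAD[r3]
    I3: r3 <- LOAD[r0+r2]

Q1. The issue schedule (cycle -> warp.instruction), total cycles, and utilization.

cycle 0: W0.I0
cycle 1: W0.I1
cycle 2: W0.I2
cycle 3: W1.I0
cycle 4: idle
cycle 5: idle
cycle 6: idle
cycle 7: idle
cycle 8: idle
cycle 9: idle
cycle 10: W1.I1
cycle 11: W1.I2
cycle 12: idle
cycle 13: idle
cycle 14: idle
cycle 15: idle
cycle 16: idle
cycle 17: idle
cycle 18: W1.I3

Answer: 19 cycles, utilization 7/19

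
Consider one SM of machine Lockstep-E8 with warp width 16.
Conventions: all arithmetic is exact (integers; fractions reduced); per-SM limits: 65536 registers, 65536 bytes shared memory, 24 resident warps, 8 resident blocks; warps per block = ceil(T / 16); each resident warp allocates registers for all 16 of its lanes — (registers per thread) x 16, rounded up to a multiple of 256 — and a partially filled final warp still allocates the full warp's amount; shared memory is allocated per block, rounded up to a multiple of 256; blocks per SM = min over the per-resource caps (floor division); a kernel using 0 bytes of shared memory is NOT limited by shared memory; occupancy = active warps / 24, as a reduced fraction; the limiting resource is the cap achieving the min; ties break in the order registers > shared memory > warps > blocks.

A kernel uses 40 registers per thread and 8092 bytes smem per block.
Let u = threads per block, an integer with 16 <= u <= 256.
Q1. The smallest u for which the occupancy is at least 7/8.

Answer: u = 33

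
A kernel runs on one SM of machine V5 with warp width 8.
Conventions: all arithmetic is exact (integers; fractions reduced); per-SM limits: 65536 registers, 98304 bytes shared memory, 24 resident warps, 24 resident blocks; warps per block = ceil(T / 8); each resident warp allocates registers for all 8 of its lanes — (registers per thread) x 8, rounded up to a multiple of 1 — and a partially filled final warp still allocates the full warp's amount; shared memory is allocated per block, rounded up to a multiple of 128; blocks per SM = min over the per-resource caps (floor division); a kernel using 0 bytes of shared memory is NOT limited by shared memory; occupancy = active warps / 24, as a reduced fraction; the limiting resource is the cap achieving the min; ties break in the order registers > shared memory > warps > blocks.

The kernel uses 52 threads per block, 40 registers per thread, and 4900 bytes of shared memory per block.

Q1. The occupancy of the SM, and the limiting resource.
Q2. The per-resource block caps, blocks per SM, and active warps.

Answer: occupancy 7/8, limited by warps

registers: 29 blocks
shared memory: 19 blocks
warps: 3 blocks
blocks: 24 blocks

Answer: 3 blocks, 21 active warps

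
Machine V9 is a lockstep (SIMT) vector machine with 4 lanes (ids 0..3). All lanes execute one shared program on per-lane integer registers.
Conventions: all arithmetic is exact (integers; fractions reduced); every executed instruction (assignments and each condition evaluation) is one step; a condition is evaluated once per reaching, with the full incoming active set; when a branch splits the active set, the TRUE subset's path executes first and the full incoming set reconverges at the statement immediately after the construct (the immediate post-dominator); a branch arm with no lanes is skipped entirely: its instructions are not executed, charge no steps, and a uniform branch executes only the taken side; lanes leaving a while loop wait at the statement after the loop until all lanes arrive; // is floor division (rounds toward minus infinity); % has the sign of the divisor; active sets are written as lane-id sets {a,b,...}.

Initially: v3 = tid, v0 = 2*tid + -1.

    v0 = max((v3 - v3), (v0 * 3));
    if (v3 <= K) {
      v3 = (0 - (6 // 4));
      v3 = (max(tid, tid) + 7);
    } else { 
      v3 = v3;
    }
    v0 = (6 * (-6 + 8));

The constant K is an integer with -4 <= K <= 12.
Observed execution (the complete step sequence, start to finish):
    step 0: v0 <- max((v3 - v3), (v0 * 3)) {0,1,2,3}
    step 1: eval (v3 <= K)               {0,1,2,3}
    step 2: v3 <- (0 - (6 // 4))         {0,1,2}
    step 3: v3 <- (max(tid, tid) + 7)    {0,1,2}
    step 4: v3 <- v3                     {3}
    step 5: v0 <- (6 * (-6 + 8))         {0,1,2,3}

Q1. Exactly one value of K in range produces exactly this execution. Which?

Answer: K = 2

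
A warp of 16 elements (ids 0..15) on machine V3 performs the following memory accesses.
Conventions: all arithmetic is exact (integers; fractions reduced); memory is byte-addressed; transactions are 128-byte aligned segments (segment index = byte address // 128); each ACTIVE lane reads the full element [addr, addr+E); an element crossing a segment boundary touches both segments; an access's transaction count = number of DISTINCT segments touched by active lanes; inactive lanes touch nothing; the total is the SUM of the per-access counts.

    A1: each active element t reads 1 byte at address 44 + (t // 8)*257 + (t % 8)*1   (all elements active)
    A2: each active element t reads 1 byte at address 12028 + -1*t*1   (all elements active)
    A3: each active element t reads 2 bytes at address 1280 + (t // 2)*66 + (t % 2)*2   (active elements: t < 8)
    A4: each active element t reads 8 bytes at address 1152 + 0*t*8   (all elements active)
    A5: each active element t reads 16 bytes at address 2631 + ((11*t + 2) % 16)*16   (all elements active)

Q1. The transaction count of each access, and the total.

A1: 2 transactions
A2: 1 transaction
A3: 2 transactions
A4: 1 transaction
A5: 3 transactions

Answer: 2,1,2,1,3; total 9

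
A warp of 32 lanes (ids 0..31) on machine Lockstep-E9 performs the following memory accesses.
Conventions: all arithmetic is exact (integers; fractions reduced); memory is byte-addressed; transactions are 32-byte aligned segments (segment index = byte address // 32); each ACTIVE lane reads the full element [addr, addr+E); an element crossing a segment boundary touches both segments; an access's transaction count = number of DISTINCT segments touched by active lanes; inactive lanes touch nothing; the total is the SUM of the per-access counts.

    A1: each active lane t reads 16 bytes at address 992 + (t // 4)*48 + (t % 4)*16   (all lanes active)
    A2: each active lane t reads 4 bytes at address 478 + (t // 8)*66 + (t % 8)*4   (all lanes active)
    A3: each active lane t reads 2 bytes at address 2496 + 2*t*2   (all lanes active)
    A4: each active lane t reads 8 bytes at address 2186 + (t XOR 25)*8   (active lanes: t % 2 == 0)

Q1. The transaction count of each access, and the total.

A1: 13 transactions
A2: 7 transactions
A3: 4 transactions
A4: 9 transactions

Answer: 13,7,4,9; total 33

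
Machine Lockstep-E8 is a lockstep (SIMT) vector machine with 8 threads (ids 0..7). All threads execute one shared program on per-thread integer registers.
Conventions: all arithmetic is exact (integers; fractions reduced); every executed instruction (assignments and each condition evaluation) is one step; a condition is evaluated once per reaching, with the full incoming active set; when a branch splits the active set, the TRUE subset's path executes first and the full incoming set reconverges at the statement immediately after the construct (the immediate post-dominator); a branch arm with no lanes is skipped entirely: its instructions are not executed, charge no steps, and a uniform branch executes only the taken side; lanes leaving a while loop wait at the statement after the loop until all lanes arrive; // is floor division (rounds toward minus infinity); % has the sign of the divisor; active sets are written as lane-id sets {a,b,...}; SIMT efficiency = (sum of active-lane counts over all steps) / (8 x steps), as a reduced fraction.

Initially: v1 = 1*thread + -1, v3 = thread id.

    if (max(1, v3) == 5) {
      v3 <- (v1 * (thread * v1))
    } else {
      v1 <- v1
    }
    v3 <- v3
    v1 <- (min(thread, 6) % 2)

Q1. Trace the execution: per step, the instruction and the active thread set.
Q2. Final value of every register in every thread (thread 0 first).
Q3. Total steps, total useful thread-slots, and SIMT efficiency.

step 0: eval (max(1, v3) == 5)       {0,1,2,3,4,5,6,7}
step 1: v3 <- (v1 * (thread * v1))   {5}
step 2: v1 <- v1                     {0,1,2,3,4,6,7}
step 3: v3 <- v3                     {0,1,2,3,4,5,6,7}
step 4: v1 <- (min(thread, 6) % 2)   {0,1,2,3,4,5,6,7}

Answer: 5 steps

v1: 0,1,0,1,0,1,0,0
v3: 0,1,2,3,4,80,6,7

steps = 5; useful = 32; efficiency = 32/40 = 4/5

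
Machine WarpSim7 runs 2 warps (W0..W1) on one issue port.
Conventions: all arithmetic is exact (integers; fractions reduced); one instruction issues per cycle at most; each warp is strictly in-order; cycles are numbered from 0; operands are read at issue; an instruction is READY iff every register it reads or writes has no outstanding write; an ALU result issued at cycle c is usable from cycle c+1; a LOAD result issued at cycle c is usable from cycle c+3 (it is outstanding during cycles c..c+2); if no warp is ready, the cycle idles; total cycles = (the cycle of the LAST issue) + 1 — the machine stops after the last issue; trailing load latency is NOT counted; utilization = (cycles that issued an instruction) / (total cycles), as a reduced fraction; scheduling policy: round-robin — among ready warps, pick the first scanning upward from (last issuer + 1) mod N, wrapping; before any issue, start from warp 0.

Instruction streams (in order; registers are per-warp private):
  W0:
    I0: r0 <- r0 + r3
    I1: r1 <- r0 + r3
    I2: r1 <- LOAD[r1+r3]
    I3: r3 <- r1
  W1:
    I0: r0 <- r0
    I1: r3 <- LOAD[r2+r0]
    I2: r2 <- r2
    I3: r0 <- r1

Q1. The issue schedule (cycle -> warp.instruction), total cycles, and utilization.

cycle 0: W0.I0
cycle 1: W1.I0
cycle 2: W0.I1
cycle 3: W1.I1
cycle 4: W0.I2
cycle 5: W1.I2
cycle 6: W1.I3
cycle 7: W0.I3

Answer: 8 cycles, utilization 1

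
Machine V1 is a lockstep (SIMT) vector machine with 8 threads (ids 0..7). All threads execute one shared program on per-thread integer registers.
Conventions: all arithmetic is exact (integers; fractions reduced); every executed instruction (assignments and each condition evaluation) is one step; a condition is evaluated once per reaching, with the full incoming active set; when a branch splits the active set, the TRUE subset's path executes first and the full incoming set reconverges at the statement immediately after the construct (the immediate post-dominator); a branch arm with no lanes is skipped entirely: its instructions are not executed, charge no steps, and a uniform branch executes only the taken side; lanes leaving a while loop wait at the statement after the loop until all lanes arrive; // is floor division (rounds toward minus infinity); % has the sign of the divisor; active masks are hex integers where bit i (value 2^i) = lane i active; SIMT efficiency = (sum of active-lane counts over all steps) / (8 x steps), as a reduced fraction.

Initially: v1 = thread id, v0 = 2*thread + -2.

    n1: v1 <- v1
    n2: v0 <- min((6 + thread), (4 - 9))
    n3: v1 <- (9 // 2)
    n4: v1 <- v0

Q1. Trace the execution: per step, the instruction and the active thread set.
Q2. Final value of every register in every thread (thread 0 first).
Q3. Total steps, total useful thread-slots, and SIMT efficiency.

step 0: v1 <- v1                     0xff
step 1: v0 <- min((6 + thread), (4 - 9)) 0xff
step 2: v1 <- (9 // 2)               0xff
step 3: v1 <- v0                     0xff

Answer: 4 steps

v1: -5,-5,-5,-5,-5,-5,-5,-5
v0: -5,-5,-5,-5,-5,-5,-5,-5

steps = 4; useful = 32; efficiency = 32/32 = 1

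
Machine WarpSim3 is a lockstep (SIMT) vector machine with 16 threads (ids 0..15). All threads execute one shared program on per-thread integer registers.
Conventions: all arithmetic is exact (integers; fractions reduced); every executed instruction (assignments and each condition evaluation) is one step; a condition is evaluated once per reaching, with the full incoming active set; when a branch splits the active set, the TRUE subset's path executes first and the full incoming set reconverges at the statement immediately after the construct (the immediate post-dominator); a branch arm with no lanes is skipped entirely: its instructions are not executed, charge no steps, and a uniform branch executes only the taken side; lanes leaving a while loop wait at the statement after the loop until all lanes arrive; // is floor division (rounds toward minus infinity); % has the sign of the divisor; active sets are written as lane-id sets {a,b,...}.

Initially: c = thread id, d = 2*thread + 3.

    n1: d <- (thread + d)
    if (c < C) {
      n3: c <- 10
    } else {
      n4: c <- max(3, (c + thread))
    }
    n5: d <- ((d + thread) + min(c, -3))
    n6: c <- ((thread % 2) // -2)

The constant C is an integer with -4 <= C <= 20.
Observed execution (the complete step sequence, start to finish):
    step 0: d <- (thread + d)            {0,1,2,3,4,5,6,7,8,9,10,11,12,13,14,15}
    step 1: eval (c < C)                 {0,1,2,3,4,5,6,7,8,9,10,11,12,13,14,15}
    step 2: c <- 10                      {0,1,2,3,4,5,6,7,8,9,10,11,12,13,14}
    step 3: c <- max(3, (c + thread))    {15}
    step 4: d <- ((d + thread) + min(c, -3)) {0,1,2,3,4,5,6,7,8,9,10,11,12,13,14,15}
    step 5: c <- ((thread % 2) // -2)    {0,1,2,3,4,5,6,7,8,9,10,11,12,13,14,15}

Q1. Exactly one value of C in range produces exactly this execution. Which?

Answer: C = 15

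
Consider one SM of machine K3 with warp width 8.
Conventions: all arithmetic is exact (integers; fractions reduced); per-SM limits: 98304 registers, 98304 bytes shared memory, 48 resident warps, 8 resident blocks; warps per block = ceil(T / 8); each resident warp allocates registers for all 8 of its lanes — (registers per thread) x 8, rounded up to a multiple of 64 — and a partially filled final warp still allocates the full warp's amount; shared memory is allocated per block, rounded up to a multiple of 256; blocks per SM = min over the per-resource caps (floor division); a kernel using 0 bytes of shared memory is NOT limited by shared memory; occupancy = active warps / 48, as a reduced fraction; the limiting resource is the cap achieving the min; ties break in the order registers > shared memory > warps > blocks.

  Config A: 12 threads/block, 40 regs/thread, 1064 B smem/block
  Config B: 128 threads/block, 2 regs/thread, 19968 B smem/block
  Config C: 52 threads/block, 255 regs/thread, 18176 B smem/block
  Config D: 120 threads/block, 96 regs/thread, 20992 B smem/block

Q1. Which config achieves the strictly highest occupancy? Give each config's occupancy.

occupancies: A 1/3, B 1, C 35/48, D 15/16

Answer: B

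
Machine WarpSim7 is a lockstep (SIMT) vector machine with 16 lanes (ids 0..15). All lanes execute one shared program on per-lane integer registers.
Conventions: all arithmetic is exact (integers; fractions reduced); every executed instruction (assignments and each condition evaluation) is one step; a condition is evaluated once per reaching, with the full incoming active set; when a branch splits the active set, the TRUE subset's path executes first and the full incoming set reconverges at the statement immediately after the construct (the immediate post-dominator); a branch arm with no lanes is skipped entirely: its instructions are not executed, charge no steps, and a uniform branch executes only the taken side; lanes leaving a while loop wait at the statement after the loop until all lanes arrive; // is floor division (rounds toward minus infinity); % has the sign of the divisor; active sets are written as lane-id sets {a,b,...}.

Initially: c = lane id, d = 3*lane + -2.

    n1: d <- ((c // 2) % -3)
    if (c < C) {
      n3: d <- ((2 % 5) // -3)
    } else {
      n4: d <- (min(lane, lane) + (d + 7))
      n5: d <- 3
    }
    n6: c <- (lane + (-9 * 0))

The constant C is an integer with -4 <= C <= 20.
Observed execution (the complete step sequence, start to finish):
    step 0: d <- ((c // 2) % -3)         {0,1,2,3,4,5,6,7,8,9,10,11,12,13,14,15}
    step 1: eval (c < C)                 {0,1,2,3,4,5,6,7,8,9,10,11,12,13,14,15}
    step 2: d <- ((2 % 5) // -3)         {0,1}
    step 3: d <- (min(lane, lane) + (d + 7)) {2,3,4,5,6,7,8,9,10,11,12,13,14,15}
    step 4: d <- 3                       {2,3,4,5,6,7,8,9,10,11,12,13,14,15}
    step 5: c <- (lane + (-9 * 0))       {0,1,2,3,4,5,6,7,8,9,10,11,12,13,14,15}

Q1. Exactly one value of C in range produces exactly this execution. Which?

Answer: C = 2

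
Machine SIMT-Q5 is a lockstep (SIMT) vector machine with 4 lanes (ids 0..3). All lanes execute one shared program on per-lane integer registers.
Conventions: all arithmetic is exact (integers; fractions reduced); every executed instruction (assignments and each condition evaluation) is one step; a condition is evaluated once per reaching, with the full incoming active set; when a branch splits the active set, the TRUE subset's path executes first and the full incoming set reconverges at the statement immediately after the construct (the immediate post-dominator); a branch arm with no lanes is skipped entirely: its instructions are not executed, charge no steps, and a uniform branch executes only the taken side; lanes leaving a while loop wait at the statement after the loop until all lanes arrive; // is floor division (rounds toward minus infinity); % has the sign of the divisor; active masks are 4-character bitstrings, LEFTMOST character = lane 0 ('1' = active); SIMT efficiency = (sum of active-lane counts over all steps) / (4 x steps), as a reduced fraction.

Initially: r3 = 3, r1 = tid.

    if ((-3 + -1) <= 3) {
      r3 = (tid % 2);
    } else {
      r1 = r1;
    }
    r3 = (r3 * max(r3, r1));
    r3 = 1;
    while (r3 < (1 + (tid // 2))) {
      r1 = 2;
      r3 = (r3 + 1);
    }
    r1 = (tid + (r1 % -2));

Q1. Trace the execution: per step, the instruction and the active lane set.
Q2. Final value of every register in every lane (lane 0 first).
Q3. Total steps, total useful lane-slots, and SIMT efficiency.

step 0: eval ((-3 + -1) <= 3)        1111
step 1: r3 <- (tid % 2)              1111
step 2: r3 <- (r3 * max(r3, r1))     1111
step 3: r3 <- 1                      1111
step 4: eval (r3 < (1 + (tid // 2))) 1111
step 5: r1 <- 2                      0011
step 6: r3 <- (r3 + 1)               0011
step 7: eval (r3 < (1 + (tid // 2))) 0011
step 8: r1 <- (tid + (r1 % -2))      1111

Answer: 9 steps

r3: 1,1,2,2
r1: 0,0,2,3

steps = 9; useful = 30; efficiency = 30/36 = 5/6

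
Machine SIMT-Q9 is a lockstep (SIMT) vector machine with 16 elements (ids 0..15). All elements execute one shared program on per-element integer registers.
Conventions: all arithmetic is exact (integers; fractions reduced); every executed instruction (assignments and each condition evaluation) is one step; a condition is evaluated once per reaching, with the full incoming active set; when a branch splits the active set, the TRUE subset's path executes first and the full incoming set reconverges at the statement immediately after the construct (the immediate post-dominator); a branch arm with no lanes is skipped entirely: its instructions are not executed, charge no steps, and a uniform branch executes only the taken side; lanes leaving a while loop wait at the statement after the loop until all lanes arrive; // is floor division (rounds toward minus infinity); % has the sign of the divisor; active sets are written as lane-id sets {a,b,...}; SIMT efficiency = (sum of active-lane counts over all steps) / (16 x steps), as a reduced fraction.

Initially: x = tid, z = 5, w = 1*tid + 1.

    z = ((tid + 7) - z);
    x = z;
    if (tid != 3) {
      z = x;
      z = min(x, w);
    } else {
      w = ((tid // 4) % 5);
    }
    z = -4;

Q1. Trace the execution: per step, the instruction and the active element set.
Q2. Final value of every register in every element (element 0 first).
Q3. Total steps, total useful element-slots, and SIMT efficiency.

step 0: z <- ((tid + 7) - z)         {0,1,2,3,4,5,6,7,8,9,10,11,12,13,14,15}
step 1: x <- z                       {0,1,2,3,4,5,6,7,8,9,10,11,12,13,14,15}
step 2: eval (tid != 3)              {0,1,2,3,4,5,6,7,8,9,10,11,12,13,14,15}
step 3: z <- x                       {0,1,2,4,5,6,7,8,9,10,11,12,13,14,15}
step 4: z <- min(x, w)               {0,1,2,4,5,6,7,8,9,10,11,12,13,14,15}
step 5: w <- ((tid // 4) % 5)        {3}
step 6: z <- -4                      {0,1,2,3,4,5,6,7,8,9,10,11,12,13,14,15}

Answer: 7 steps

x: 2,3,4,5,6,7,8,9,10,11,12,13,14,15,16,17
z: -4,-4,-4,-4,-4,-4,-4,-4,-4,-4,-4,-4,-4,-4,-4,-4
w: 1,2,3,0,5,6,7,8,9,10,11,12,13,14,15,16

steps = 7; useful = 95; efficiency = 95/112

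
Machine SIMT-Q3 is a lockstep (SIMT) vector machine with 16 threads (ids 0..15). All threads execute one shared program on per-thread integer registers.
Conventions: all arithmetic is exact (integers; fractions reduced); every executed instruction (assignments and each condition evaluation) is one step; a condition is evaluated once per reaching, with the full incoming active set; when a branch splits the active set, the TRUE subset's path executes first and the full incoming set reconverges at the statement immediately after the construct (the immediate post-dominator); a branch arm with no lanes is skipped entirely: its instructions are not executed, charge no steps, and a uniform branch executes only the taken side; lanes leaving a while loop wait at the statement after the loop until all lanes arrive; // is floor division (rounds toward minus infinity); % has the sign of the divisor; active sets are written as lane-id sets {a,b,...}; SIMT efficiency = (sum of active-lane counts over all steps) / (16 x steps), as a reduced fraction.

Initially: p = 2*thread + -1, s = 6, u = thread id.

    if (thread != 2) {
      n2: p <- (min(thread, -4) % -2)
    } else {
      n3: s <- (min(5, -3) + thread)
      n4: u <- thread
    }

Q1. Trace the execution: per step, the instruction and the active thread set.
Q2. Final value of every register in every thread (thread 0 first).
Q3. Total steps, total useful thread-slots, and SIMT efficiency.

step 0: eval (thread != 2)           {0,1,2,3,4,5,6,7,8,9,10,11,12,13,14,15}
step 1: p <- (min(thread, -4) % -2)  {0,1,3,4,5,6,7,8,9,10,11,12,13,14,15}
step 2: s <- (min(5, -3) + thread)   {2}
step 3: u <- thread                  {2}

Answer: 4 steps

p: 0,0,3,0,0,0,0,0,0,0,0,0,0,0,0,0
s: 6,6,-1,6,6,6,6,6,6,6,6,6,6,6,6,6
u: 0,1,2,3,4,5,6,7,8,9,10,11,12,13,14,15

steps = 4; useful = 33; efficiency = 33/64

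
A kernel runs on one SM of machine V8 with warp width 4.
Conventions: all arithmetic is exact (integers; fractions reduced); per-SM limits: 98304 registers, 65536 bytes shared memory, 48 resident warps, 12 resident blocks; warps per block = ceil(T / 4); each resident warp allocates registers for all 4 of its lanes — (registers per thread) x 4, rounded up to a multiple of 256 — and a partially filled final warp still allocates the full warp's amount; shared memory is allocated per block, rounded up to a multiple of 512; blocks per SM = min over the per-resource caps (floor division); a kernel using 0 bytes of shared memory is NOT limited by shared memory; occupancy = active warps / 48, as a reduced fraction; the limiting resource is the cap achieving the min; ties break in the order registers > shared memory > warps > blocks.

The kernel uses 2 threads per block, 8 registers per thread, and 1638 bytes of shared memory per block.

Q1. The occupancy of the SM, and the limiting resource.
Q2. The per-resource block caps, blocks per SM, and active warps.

Answer: occupancy 1/4, limited by blocks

registers: 384 blocks
shared memory: 32 blocks
warps: 48 blocks
blocks: 12 blocks

Answer: 12 blocks, 12 active warps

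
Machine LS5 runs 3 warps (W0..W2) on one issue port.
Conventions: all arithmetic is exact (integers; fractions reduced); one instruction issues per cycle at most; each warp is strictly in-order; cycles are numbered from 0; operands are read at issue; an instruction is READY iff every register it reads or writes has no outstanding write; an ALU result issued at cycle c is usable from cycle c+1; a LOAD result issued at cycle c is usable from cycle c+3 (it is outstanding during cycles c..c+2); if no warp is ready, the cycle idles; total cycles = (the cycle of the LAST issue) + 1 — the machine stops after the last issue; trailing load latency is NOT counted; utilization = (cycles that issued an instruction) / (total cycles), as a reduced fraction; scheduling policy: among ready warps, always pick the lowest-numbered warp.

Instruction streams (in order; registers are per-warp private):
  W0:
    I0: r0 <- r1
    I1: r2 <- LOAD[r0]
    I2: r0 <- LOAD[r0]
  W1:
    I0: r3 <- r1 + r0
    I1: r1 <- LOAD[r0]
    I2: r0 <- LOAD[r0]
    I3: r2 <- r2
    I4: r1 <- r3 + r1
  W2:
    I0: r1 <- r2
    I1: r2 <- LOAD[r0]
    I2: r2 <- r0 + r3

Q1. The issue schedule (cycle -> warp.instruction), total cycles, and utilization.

cycle 0: W0.I0
cycle 1: W0.I1
cycle 2: W0.I2
cycle 3: W1.I0
cycle 4: W1.I1
cycle 5: W1.I2
cycle 6: W1.I3
cycle 7: W1.I4
cycle 8: W2.I0
cycle 9: W2.I1
cycle 10: idle
cycle 11: idle
cycle 12: W2.I2

Answer: 13 cycles, utilization 11/13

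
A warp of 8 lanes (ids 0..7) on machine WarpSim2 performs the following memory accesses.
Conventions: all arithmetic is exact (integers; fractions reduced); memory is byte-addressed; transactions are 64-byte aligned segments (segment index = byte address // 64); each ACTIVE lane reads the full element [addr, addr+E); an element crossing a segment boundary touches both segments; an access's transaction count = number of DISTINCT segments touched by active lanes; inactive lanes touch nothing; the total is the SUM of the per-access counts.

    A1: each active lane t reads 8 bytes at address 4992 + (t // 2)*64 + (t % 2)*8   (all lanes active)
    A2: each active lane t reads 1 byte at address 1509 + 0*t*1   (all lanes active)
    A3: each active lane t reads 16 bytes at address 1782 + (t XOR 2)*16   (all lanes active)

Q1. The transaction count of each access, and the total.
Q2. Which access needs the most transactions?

A1: 4 transactions
A2: 1 transaction
A3: 3 transactions

Answer: 4,1,3; total 8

Answer: A1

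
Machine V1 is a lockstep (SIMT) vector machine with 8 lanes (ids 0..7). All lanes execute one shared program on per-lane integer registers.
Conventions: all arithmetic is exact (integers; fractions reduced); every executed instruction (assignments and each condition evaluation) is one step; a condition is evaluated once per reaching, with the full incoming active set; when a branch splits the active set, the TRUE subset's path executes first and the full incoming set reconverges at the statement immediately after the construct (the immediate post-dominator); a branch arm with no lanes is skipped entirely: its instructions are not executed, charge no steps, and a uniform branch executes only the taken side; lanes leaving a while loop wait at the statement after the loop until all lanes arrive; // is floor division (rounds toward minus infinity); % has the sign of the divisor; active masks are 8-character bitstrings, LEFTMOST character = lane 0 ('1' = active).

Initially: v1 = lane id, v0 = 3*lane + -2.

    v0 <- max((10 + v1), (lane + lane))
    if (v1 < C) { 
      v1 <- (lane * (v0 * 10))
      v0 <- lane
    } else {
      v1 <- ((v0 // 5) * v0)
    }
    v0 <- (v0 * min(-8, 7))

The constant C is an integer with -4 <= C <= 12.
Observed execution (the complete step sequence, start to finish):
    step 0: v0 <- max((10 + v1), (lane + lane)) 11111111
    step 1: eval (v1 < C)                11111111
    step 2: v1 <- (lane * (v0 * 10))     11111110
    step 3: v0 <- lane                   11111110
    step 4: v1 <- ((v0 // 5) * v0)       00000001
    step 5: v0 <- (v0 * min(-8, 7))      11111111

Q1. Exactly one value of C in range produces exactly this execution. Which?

Answer: C = 7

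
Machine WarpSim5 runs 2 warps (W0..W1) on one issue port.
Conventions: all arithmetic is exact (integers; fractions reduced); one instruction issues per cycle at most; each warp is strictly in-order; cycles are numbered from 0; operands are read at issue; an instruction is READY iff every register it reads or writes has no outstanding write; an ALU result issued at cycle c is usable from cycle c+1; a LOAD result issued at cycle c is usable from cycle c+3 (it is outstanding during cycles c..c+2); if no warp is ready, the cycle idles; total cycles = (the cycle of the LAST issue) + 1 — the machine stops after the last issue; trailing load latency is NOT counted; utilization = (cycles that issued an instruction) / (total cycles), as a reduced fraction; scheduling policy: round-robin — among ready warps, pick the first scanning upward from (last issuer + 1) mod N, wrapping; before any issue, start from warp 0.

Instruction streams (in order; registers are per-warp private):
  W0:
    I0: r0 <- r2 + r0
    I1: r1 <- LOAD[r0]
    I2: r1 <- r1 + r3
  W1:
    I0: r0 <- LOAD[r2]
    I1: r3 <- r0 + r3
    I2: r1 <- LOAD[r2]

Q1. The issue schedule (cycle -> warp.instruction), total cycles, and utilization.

cycle 0: W0.I0
cycle 1: W1.I0
cycle 2: W0.I1
cycle 3: idle
cycle 4: W1.I1
cycle 5: W0.I2
cycle 6: W1.I2

Answer: 7 cycles, utilization 6/7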